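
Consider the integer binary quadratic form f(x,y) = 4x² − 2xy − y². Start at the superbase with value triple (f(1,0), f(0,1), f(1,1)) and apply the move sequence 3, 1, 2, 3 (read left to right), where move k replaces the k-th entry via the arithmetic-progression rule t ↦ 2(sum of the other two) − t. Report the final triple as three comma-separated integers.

start (4,-1,1) = (f(1,0),f(0,1),f(1,1))
replace slot 3: 2·(4+(-1)) − 1 = 5 → (4,-1,5)
replace slot 1: 2·((-1)+5) − 4 = 4 → (4,-1,5)
replace slot 2: 2·(4+5) − (-1) = 19 → (4,19,5)
replace slot 3: 2·(4+19) − 5 = 41 → (4,19,41)

4,19,41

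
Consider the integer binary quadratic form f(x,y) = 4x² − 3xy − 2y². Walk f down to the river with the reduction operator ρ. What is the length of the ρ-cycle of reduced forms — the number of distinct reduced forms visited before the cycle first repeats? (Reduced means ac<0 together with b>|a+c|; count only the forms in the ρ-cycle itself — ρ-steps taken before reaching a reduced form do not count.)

D = 41, ⌊√D⌋ = 6
descent: ρ → (-2,3,4)  [lands on river]
river: ρ → (4,5,-1)
river: ρ → (-1,5,4)
river: ρ → (4,3,-2)
river: ρ → (-2,5,2)
river: ρ → (2,3,-4)
river: ρ → (-4,5,1)
river: ρ → (1,5,-4)
river: ρ → (-4,3,2)
river: ρ → (2,5,-2)
ρ-cycle length = 10 (tail of 1 descent step not counted)

10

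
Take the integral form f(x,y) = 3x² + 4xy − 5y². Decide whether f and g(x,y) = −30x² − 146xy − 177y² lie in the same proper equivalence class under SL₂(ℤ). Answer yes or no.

D₁ = 76, D₂ = 76
river cycle of f (length 6): (-5, 6, 2), (2, 6, -5), (-5, 4, 3), (3, 8, -1), (-1, 8, 3), (3, 4, -5)
river cycle of g (length 6): (-5, 6, 2), (2, 6, -5), (-5, 4, 3), (3, 8, -1), (-1, 8, 3), (3, 4, -5)
cycles coincide ⇒ equivalent

yes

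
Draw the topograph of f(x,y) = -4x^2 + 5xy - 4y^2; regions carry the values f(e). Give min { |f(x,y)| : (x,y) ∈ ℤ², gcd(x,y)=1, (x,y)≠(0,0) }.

translate: b→3 (≡-5 mod 8), so (4,-5,4)→(4,3,3)
flip: (4,3,3)→(3,-3,4)
translate: b→3 (≡-3 mod 6), so (3,-3,4)→(3,3,4)
reduced (well bottom): (3,3,4) with a≤c, −a<b≤a
well minimum |f| = |-3| = 3 (negative-definite)

3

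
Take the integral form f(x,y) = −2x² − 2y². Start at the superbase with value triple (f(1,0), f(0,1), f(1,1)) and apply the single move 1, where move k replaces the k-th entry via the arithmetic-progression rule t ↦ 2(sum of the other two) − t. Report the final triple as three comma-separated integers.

start (-2,-2,-4) = (f(1,0),f(0,1),f(1,1))
replace slot 1: 2·((-2)+(-4)) − (-2) = -10 → (-10,-2,-4)

-10,-2,-4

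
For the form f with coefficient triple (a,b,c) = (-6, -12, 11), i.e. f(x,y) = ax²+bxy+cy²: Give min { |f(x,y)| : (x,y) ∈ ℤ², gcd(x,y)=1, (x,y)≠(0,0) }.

descent: ρ → (11,12,-6)  [lands on river]
river: ρ → (-6,12,11)
river: ρ → (11,10,-7)
river: ρ → (-7,18,3)
river: ρ → (3,18,-7)
river: ρ → (-7,10,11)
closes: descent 1, river 6
min |a| on river = 3

3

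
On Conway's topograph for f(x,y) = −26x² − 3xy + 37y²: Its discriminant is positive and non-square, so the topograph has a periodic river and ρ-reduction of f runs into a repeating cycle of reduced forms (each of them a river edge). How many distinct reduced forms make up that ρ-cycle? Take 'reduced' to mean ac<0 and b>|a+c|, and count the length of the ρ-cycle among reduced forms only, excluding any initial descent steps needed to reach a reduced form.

D = 3857, ⌊√D⌋ = 62
descent: ρ → (37,3,-26)
descent: ρ → (-26,49,14)  [lands on river]
river: ρ → (14,35,-47)
river: ρ → (-47,59,2)
river: ρ → (2,61,-17)
river: ρ → (-17,41,32)
river: ρ → (32,23,-26)
river: ρ → (-26,29,29)
river: ρ → (29,29,-26)
river: ρ → (-26,23,32)
river: ρ → (32,41,-17)
river: ρ → (-17,61,2)
river: ρ → (2,59,-47)
river: ρ → (-47,35,14)
river: ρ → (14,49,-26)
river: ρ → (-26,55,8)
river: ρ → (8,57,-19)
river: ρ → (-19,57,8)
river: ρ → (8,55,-26)
ρ-cycle length = 18 (tail of 2 descent steps not counted)

18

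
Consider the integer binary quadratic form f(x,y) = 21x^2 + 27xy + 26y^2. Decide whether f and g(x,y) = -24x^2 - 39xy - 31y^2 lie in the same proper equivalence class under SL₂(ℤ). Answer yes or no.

D₁ = -1455, D₂ = -1455
f: translate: b→-15 (≡27 mod 42), so (21,27,26)→(21,-15,20)
f: flip: (21,-15,20)→(20,15,21)
f: reduced (well bottom): (20,15,21) with a≤c, −a<b≤a
g is negative-definite; reduce −g:
−g: translate: b→-9 (≡39 mod 48), so (24,39,31)→(24,-9,16)
−g: flip: (24,-9,16)→(16,9,24)
−g: reduced (well bottom): (16,9,24) with a≤c, −a<b≤a
flip sign back: reduced form of g is (-16,-9,-24)
reduced forms (20, 15, 21) vs (-16, -9, -24) ⇒ inequivalent

no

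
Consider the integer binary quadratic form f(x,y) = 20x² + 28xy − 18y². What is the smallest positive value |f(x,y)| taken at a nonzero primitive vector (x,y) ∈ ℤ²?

river: ρ → (-18,44,4)
river: ρ → (4,44,-18)
river: ρ → (-18,28,20)
river: ρ → (20,12,-26)
river: ρ → (-26,40,6)
river: ρ → (6,44,-12)
river: ρ → (-12,28,30)
river: ρ → (30,32,-10)
river: ρ → (-10,28,36)
river: ρ → (36,44,-2)
river: ρ → (-2,44,36)
river: ρ → (36,28,-10)
river: ρ → (-10,32,30)
river: ρ → (30,28,-12)
river: ρ → (-12,44,6)
river: ρ → (6,40,-26)
river: ρ → (-26,12,20)
river: ρ → (20,28,-18)
closes: descent 0, river 18
min |a| on river = 2

2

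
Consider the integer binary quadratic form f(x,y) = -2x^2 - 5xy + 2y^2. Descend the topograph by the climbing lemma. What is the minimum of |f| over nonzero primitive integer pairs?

descent: ρ → (2,5,-2)  [lands on river]
river: ρ → (-2,3,4)
river: ρ → (4,5,-1)
river: ρ → (-1,5,4)
river: ρ → (4,3,-2)
river: ρ → (-2,5,2)
river: ρ → (2,3,-4)
river: ρ → (-4,5,1)
river: ρ → (1,5,-4)
river: ρ → (-4,3,2)
closes: descent 1, river 10
min |a| on river = 1

1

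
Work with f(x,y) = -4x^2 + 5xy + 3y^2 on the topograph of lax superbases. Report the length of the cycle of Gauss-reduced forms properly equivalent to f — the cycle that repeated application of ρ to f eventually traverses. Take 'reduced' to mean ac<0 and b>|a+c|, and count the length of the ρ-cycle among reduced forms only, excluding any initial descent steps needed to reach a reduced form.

D = 73, ⌊√D⌋ = 8
river: ρ → (3,7,-2)
river: ρ → (-2,5,6)
river: ρ → (6,7,-1)
river: ρ → (-1,7,6)
river: ρ → (6,5,-2)
river: ρ → (-2,7,3)
river: ρ → (3,5,-4)
river: ρ → (-4,3,4)
river: ρ → (4,5,-3)
river: ρ → (-3,7,2)
river: ρ → (2,5,-6)
river: ρ → (-6,7,1)
river: ρ → (1,7,-6)
river: ρ → (-6,5,2)
river: ρ → (2,7,-3)
river: ρ → (-3,5,4)
river: ρ → (4,3,-4)
river: ρ → (-4,5,3)
ρ-cycle length = 18 (tail of 0 descent steps not counted)

18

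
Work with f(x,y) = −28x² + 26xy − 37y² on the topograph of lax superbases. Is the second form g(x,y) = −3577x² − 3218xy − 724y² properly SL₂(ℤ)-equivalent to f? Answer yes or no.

D₁ = -3468, D₂ = -3468
f is negative-definite; reduce −f:
−f: reduced (well bottom): (28,-26,37) with a≤c, −a<b≤a
flip sign back: reduced form of f is (-28,26,-37)
g is negative-definite; reduce −g:
−g: flip: (3577,3218,724)→(724,-3218,3577)
−g: translate: b→-322 (≡-3218 mod 1448), so (724,-3218,3577)→(724,-322,37)
−g: flip: (724,-322,37)→(37,322,724)
−g: translate: b→26 (≡322 mod 74), so (37,322,724)→(37,26,28)
−g: flip: (37,26,28)→(28,-26,37)
−g: reduced (well bottom): (28,-26,37) with a≤c, −a<b≤a
flip sign back: reduced form of g is (-28,26,-37)
reduced forms (-28, 26, -37) vs (-28, 26, -37) ⇒ equivalent

yes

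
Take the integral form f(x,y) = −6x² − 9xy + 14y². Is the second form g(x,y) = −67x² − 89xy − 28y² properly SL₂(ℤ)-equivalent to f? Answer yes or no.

D₁ = 417, D₂ = 417
river cycle of f (length 18): (14, 9, -6), (-6, 15, 8), (8, 17, -4), (-4, 15, 12), (12, 9, -7), (-7, 19, 2), (2, 17, -16), (-16, 15, 3), (3, 15, -16), (-16, 17, 2), … (8 more)
river cycle of g (length 18): (-1, 19, 14), (14, 9, -6), (-6, 15, 8), (8, 17, -4), (-4, 15, 12), (12, 9, -7), (-7, 19, 2), (2, 17, -16), (-16, 15, 3), (3, 15, -16), … (8 more)
cycles coincide ⇒ equivalent

yes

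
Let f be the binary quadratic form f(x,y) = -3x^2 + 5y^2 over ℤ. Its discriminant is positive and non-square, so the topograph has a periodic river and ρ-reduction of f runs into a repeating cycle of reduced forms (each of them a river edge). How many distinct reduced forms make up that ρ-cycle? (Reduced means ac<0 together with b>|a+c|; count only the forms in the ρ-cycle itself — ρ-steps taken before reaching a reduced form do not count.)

D = 60, ⌊√D⌋ = 7
descent: ρ → (5,0,-3)
descent: ρ → (-3,6,2)  [lands on river]
river: ρ → (2,6,-3)
ρ-cycle length = 2 (tail of 2 descent steps not counted)

2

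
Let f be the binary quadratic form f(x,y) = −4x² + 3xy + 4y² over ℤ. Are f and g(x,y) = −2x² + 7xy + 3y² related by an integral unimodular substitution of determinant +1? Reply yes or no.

D₁ = 73, D₂ = 73
river cycle of f (length 18): (4, 5, -3), (-3, 7, 2), (2, 5, -6), (-6, 7, 1), (1, 7, -6), (-6, 5, 2), (2, 7, -3), (-3, 5, 4), (4, 3, -4), (-4, 5, 3), … (8 more)
river cycle of g (length 18): (3, 5, -4), (-4, 3, 4), (4, 5, -3), (-3, 7, 2), (2, 5, -6), (-6, 7, 1), (1, 7, -6), (-6, 5, 2), (2, 7, -3), (-3, 5, 4), … (8 more)
cycles coincide ⇒ equivalent

yes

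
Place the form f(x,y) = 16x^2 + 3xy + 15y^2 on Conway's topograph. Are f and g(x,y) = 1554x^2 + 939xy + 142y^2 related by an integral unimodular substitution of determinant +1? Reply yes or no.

D₁ = -951, D₂ = -951
f: flip: (16,3,15)→(15,-3,16)
f: reduced (well bottom): (15,-3,16) with a≤c, −a<b≤a
g: flip: (1554,939,142)→(142,-939,1554)
g: translate: b→-87 (≡-939 mod 284), so (142,-939,1554)→(142,-87,15)
g: flip: (142,-87,15)→(15,87,142)
g: translate: b→-3 (≡87 mod 30), so (15,87,142)→(15,-3,16)
g: reduced (well bottom): (15,-3,16) with a≤c, −a<b≤a
reduced forms (15, -3, 16) vs (15, -3, 16) ⇒ equivalent

yes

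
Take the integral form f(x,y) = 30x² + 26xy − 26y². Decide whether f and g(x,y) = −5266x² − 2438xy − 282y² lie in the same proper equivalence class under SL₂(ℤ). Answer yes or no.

D₁ = 3796, D₂ = 3796
river cycle of f (length 26): (-26, 26, 30), (30, 34, -22), (-22, 54, 10), (10, 46, -42), (-42, 38, 14), (14, 46, -30), (-30, 14, 30), (30, 46, -14), (-14, 38, 42), (42, 46, -10), … (16 more)
river cycle of g (length 26): (-26, 26, 30), (30, 34, -22), (-22, 54, 10), (10, 46, -42), (-42, 38, 14), (14, 46, -30), (-30, 14, 30), (30, 46, -14), (-14, 38, 42), (42, 46, -10), … (16 more)
cycles coincide ⇒ equivalent

yes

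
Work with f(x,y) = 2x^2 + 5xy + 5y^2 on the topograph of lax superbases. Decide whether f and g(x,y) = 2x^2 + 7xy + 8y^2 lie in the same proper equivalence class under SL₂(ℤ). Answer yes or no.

D₁ = -15, D₂ = -15
f: translate: b→1 (≡5 mod 4), so (2,5,5)→(2,1,2)
f: reduced (well bottom): (2,1,2) with a≤c, −a<b≤a
g: translate: b→-1 (≡7 mod 4), so (2,7,8)→(2,-1,2)
g: flip: (2,-1,2)→(2,1,2)
g: reduced (well bottom): (2,1,2) with a≤c, −a<b≤a
reduced forms (2, 1, 2) vs (2, 1, 2) ⇒ equivalent

yes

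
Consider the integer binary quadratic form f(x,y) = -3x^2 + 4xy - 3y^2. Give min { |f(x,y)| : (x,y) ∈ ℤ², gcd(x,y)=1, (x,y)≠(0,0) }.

translate: b→2 (≡-4 mod 6), so (3,-4,3)→(3,2,2)
flip: (3,2,2)→(2,-2,3)
translate: b→2 (≡-2 mod 4), so (2,-2,3)→(2,2,3)
reduced (well bottom): (2,2,3) with a≤c, −a<b≤a
well minimum |f| = |-2| = 2 (negative-definite)

2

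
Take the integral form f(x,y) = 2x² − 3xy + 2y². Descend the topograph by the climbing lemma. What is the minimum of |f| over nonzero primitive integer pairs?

translate: b→1 (≡-3 mod 4), so (2,-3,2)→(2,1,1)
flip: (2,1,1)→(1,-1,2)
translate: b→1 (≡-1 mod 2), so (1,-1,2)→(1,1,2)
reduced (well bottom): (1,1,2) with a≤c, −a<b≤a
well minimum = a = 1

1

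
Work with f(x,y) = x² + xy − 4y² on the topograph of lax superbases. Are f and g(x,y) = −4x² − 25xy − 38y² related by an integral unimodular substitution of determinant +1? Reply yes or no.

D₁ = 17, D₂ = 17
river cycle of f (length 6): (1, 3, -2), (-2, 1, 2), (2, 3, -1), (-1, 3, 2), (2, 1, -2), (-2, 3, 1)
river cycle of g (length 6): (1, 3, -2), (-2, 1, 2), (2, 3, -1), (-1, 3, 2), (2, 1, -2), (-2, 3, 1)
cycles coincide ⇒ equivalent

yes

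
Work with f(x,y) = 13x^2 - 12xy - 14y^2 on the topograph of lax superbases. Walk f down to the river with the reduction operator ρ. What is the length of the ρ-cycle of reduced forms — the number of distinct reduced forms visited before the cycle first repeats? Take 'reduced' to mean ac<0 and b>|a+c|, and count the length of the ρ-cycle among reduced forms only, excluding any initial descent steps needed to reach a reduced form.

D = 872, ⌊√D⌋ = 29
descent: ρ → (-14,12,13)  [lands on river]
river: ρ → (13,14,-13)
river: ρ → (-13,12,14)
river: ρ → (14,16,-11)
river: ρ → (-11,28,2)
river: ρ → (2,28,-11)
river: ρ → (-11,16,14)
river: ρ → (14,12,-13)
river: ρ → (-13,14,13)
river: ρ → (13,12,-14)
river: ρ → (-14,16,11)
river: ρ → (11,28,-2)
river: ρ → (-2,28,11)
river: ρ → (11,16,-14)
ρ-cycle length = 14 (tail of 1 descent step not counted)

14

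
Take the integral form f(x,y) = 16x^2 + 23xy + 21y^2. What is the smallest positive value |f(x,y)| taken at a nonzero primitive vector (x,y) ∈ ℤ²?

translate: b→-9 (≡23 mod 32), so (16,23,21)→(16,-9,14)
flip: (16,-9,14)→(14,9,16)
reduced (well bottom): (14,9,16) with a≤c, −a<b≤a
well minimum = a = 14

14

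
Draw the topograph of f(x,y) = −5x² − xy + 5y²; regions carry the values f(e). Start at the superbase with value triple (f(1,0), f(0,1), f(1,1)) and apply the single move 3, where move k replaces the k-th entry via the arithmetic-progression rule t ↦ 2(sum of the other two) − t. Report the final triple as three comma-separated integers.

start (-5,5,-1) = (f(1,0),f(0,1),f(1,1))
replace slot 3: 2·((-5)+5) − (-1) = 1 → (-5,5,1)

-5,5,1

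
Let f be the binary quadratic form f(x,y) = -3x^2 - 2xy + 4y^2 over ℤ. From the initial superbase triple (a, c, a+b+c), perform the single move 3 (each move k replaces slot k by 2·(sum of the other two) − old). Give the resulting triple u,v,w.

start (-3,4,-1) = (f(1,0),f(0,1),f(1,1))
replace slot 3: 2·((-3)+4) − (-1) = 3 → (-3,4,3)

-3,4,3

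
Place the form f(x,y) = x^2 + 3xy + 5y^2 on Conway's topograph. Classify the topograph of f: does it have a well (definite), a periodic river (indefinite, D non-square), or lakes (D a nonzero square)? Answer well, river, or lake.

D = b²−4ac = 3² − 4·1·5 = -11
D < 0 ⇒ definite ⇒ every region one sign ⇒ single well

well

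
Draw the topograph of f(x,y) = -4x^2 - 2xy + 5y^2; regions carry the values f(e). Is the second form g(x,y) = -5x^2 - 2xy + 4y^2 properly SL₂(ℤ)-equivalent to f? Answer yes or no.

D₁ = 84, D₂ = 84
river cycle of f (length 6): (5, 2, -4), (-4, 6, 3), (3, 6, -4), (-4, 2, 5), (5, 8, -1), (-1, 8, 5)
river cycle of g (length 6): (4, 2, -5), (-5, 8, 1), (1, 8, -5), (-5, 2, 4), (4, 6, -3), (-3, 6, 4)
cycles differ ⇒ inequivalent

no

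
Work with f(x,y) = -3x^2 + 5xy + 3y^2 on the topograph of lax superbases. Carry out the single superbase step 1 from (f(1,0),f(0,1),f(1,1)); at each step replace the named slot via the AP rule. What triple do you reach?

start (-3,3,5) = (f(1,0),f(0,1),f(1,1))
replace slot 1: 2·(3+5) − (-3) = 19 → (19,3,5)

19,3,5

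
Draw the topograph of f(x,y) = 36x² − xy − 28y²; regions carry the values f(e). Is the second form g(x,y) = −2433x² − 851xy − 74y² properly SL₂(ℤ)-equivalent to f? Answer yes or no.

D₁ = 4033, D₂ = 4033
river cycle of f (length 82): (-28, 57, 7), (7, 55, -36), (-36, 17, 26), (26, 35, -27), (-27, 19, 34), (34, 49, -12), (-12, 47, 38), (38, 29, -21), (-21, 55, 12), (12, 41, -49), … (72 more)
river cycle of g (length 82): (9, 55, -28), (-28, 57, 7), (7, 55, -36), (-36, 17, 26), (26, 35, -27), (-27, 19, 34), (34, 49, -12), (-12, 47, 38), (38, 29, -21), (-21, 55, 12), … (72 more)
cycles coincide ⇒ equivalent

yes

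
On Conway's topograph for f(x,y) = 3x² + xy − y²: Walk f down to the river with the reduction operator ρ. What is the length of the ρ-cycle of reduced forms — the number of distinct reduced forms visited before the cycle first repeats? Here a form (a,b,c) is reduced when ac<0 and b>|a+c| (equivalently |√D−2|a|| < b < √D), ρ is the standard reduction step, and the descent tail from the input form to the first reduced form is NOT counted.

D = 13, ⌊√D⌋ = 3
descent: ρ → (-1,3,1)  [lands on river]
river: ρ → (1,3,-1)
ρ-cycle length = 2 (tail of 1 descent step not counted)

2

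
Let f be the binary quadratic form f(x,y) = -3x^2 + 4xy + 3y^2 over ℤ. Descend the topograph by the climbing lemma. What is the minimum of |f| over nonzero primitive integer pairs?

river: ρ → (3,2,-4)
river: ρ → (-4,6,1)
river: ρ → (1,6,-4)
river: ρ → (-4,2,3)
river: ρ → (3,4,-3)
river: ρ → (-3,2,4)
river: ρ → (4,6,-1)
river: ρ → (-1,6,4)
river: ρ → (4,2,-3)
river: ρ → (-3,4,3)
closes: descent 0, river 10
min |a| on river = 1

1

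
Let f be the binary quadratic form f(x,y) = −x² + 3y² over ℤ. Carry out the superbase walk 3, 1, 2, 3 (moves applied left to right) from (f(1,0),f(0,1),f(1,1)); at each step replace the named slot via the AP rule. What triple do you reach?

start (-1,3,2) = (f(1,0),f(0,1),f(1,1))
replace slot 3: 2·((-1)+3) − 2 = 2 → (-1,3,2)
replace slot 1: 2·(3+2) − (-1) = 11 → (11,3,2)
replace slot 2: 2·(11+2) − 3 = 23 → (11,23,2)
replace slot 3: 2·(11+23) − 2 = 66 → (11,23,66)

11,23,66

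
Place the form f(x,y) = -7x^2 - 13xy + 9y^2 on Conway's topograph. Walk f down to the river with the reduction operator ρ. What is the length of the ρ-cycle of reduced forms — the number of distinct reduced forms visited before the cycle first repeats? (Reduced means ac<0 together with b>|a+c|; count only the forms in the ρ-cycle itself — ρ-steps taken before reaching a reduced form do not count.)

D = 421, ⌊√D⌋ = 20
descent: ρ → (9,13,-7)  [lands on river]
river: ρ → (-7,15,7)
river: ρ → (7,13,-9)
river: ρ → (-9,5,11)
river: ρ → (11,17,-3)
river: ρ → (-3,19,5)
river: ρ → (5,11,-15)
river: ρ → (-15,19,1)
river: ρ → (1,19,-15)
river: ρ → (-15,11,5)
river: ρ → (5,19,-3)
river: ρ → (-3,17,11)
river: ρ → (11,5,-9)
river: ρ → (-9,13,7)
river: ρ → (7,15,-7)
river: ρ → (-7,13,9)
river: ρ → (9,5,-11)
river: ρ → (-11,17,3)
river: ρ → (3,19,-5)
river: ρ → (-5,11,15)
river: ρ → (15,19,-1)
river: ρ → (-1,19,15)
river: ρ → (15,11,-5)
river: ρ → (-5,19,3)
river: ρ → (3,17,-11)
river: ρ → (-11,5,9)
ρ-cycle length = 26 (tail of 1 descent step not counted)

26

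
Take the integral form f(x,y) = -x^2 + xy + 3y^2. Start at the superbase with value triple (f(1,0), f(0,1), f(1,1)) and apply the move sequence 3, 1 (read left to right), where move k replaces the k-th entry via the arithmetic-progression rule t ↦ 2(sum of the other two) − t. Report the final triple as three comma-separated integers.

start (-1,3,3) = (f(1,0),f(0,1),f(1,1))
replace slot 3: 2·((-1)+3) − 3 = 1 → (-1,3,1)
replace slot 1: 2·(3+1) − (-1) = 9 → (9,3,1)

9,3,1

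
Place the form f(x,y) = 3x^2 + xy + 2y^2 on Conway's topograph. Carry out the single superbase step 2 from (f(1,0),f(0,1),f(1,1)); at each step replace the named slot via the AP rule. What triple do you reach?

start (3,2,6) = (f(1,0),f(0,1),f(1,1))
replace slot 2: 2·(3+6) − 2 = 16 → (3,16,6)

3,16,6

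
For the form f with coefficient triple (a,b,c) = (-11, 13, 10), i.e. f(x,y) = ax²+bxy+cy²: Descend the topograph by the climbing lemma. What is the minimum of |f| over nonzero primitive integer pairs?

river: ρ → (10,7,-14)
river: ρ → (-14,21,3)
river: ρ → (3,21,-14)
river: ρ → (-14,7,10)
river: ρ → (10,13,-11)
river: ρ → (-11,9,12)
river: ρ → (12,15,-8)
river: ρ → (-8,17,10)
river: ρ → (10,23,-2)
river: ρ → (-2,21,21)
river: ρ → (21,21,-2)
river: ρ → (-2,23,10)
river: ρ → (10,17,-8)
river: ρ → (-8,15,12)
river: ρ → (12,9,-11)
river: ρ → (-11,13,10)
closes: descent 0, river 16
min |a| on river = 2

2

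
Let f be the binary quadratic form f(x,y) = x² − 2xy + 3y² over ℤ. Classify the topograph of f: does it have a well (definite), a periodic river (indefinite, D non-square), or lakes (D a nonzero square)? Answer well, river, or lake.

D = b²−4ac = (-2)² − 4·1·3 = -8
D < 0 ⇒ definite ⇒ every region one sign ⇒ single well

well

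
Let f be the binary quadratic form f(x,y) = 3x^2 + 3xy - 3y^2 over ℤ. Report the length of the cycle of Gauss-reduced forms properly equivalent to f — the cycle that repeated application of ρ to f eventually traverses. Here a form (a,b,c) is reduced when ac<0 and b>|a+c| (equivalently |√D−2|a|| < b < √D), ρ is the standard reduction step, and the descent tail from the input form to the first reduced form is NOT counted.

D = 45, ⌊√D⌋ = 6
river: ρ → (-3,3,3)
river: ρ → (3,3,-3)
ρ-cycle length = 2 (tail of 0 descent steps not counted)

2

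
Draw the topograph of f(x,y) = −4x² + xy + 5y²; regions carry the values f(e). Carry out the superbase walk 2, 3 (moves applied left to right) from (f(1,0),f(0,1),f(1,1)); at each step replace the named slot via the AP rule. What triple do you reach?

start (-4,5,2) = (f(1,0),f(0,1),f(1,1))
replace slot 2: 2·((-4)+2) − 5 = -9 → (-4,-9,2)
replace slot 3: 2·((-4)+(-9)) − 2 = -28 → (-4,-9,-28)

-4,-9,-28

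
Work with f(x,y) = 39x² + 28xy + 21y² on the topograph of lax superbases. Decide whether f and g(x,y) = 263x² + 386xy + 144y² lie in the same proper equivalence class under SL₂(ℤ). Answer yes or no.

D₁ = -2492, D₂ = -2492
f: flip: (39,28,21)→(21,-28,39)
f: translate: b→14 (≡-28 mod 42), so (21,-28,39)→(21,14,32)
f: reduced (well bottom): (21,14,32) with a≤c, −a<b≤a
g: translate: b→-140 (≡386 mod 526), so (263,386,144)→(263,-140,21)
g: flip: (263,-140,21)→(21,140,263)
g: translate: b→14 (≡140 mod 42), so (21,140,263)→(21,14,32)
g: reduced (well bottom): (21,14,32) with a≤c, −a<b≤a
reduced forms (21, 14, 32) vs (21, 14, 32) ⇒ equivalent

yes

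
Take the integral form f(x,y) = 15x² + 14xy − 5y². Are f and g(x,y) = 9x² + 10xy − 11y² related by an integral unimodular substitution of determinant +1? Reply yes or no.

D₁ = 496, D₂ = 496
river cycle of f (length 16): (-5, 16, 12), (12, 8, -9), (-9, 10, 11), (11, 12, -8), (-8, 20, 3), (3, 22, -1), (-1, 22, 3), (3, 20, -8), (-8, 12, 11), (11, 10, -9), … (6 more)
river cycle of g (length 16): (-11, 12, 8), (8, 20, -3), (-3, 22, 1), (1, 22, -3), (-3, 20, 8), (8, 12, -11), (-11, 10, 9), (9, 8, -12), (-12, 16, 5), (5, 14, -15), … (6 more)
cycles differ ⇒ inequivalent

no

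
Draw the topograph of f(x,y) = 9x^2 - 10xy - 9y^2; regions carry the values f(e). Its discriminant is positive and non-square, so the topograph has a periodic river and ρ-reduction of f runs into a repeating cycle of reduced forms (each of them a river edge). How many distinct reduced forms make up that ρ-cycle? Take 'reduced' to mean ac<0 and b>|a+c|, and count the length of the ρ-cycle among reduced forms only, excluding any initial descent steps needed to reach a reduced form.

D = 424, ⌊√D⌋ = 20
descent: ρ → (-9,10,9)  [lands on river]
river: ρ → (9,8,-10)
river: ρ → (-10,12,7)
river: ρ → (7,16,-6)
river: ρ → (-6,20,1)
river: ρ → (1,20,-6)
river: ρ → (-6,16,7)
river: ρ → (7,12,-10)
river: ρ → (-10,8,9)
river: ρ → (9,10,-9)
river: ρ → (-9,8,10)
river: ρ → (10,12,-7)
river: ρ → (-7,16,6)
river: ρ → (6,20,-1)
river: ρ → (-1,20,6)
river: ρ → (6,16,-7)
river: ρ → (-7,12,10)
river: ρ → (10,8,-9)
ρ-cycle length = 18 (tail of 1 descent step not counted)

18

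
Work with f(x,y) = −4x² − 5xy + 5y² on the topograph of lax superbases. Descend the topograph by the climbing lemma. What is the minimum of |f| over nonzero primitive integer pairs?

descent: ρ → (5,5,-4)  [lands on river]
river: ρ → (-4,3,6)
river: ρ → (6,9,-1)
river: ρ → (-1,9,6)
river: ρ → (6,3,-4)
river: ρ → (-4,5,5)
closes: descent 1, river 6
min |a| on river = 1

1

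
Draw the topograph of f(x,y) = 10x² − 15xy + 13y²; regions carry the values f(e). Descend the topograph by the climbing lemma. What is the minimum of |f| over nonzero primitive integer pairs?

translate: b→5 (≡-15 mod 20), so (10,-15,13)→(10,5,8)
flip: (10,5,8)→(8,-5,10)
reduced (well bottom): (8,-5,10) with a≤c, −a<b≤a
well minimum = a = 8

8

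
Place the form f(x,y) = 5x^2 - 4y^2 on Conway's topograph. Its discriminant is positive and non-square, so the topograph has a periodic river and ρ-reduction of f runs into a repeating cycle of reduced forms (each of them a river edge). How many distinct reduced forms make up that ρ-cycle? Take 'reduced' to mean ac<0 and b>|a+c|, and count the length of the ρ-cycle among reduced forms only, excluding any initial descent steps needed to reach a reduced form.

D = 80, ⌊√D⌋ = 8
descent: ρ → (-4,8,1)  [lands on river]
river: ρ → (1,8,-4)
ρ-cycle length = 2 (tail of 1 descent step not counted)

2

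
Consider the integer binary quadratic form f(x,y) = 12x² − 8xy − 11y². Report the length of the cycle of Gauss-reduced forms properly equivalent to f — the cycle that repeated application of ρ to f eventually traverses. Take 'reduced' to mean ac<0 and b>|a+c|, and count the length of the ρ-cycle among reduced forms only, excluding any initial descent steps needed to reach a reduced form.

D = 592, ⌊√D⌋ = 24
descent: ρ → (-11,8,12)  [lands on river]
river: ρ → (12,16,-7)
river: ρ → (-7,12,16)
river: ρ → (16,20,-3)
river: ρ → (-3,22,9)
river: ρ → (9,14,-11)
ρ-cycle length = 6 (tail of 1 descent step not counted)

6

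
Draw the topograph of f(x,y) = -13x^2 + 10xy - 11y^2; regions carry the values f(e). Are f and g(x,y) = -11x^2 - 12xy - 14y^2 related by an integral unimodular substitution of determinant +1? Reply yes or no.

D₁ = -472, D₂ = -472
f is negative-definite; reduce −f:
−f: flip: (13,-10,11)→(11,10,13)
−f: reduced (well bottom): (11,10,13) with a≤c, −a<b≤a
flip sign back: reduced form of f is (-11,-10,-13)
g is negative-definite; reduce −g:
−g: translate: b→-10 (≡12 mod 22), so (11,12,14)→(11,-10,13)
−g: reduced (well bottom): (11,-10,13) with a≤c, −a<b≤a
flip sign back: reduced form of g is (-11,10,-13)
reduced forms (-11, -10, -13) vs (-11, 10, -13) ⇒ inequivalent

no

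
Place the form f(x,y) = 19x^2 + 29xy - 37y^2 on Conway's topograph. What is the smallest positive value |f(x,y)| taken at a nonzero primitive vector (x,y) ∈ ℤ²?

river: ρ → (-37,45,11)
river: ρ → (11,43,-41)
river: ρ → (-41,39,13)
river: ρ → (13,39,-41)
river: ρ → (-41,43,11)
river: ρ → (11,45,-37)
river: ρ → (-37,29,19)
river: ρ → (19,47,-19)
river: ρ → (-19,29,37)
river: ρ → (37,45,-11)
river: ρ → (-11,43,41)
river: ρ → (41,39,-13)
river: ρ → (-13,39,41)
river: ρ → (41,43,-11)
river: ρ → (-11,45,37)
river: ρ → (37,29,-19)
river: ρ → (-19,47,19)
river: ρ → (19,29,-37)
closes: descent 0, river 18
min |a| on river = 11

11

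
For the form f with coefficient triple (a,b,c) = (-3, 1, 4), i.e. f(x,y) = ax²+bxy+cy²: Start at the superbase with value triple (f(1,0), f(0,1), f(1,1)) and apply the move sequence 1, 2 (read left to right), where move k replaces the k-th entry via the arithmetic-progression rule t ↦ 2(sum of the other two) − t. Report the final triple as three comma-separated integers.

start (-3,4,2) = (f(1,0),f(0,1),f(1,1))
replace slot 1: 2·(4+2) − (-3) = 15 → (15,4,2)
replace slot 2: 2·(15+2) − 4 = 30 → (15,30,2)

15,30,2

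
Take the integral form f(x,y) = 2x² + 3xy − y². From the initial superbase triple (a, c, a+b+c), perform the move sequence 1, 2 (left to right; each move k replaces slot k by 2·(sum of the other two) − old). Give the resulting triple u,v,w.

start (2,-1,4) = (f(1,0),f(0,1),f(1,1))
replace slot 1: 2·((-1)+4) − 2 = 4 → (4,-1,4)
replace slot 2: 2·(4+4) − (-1) = 17 → (4,17,4)

4,17,4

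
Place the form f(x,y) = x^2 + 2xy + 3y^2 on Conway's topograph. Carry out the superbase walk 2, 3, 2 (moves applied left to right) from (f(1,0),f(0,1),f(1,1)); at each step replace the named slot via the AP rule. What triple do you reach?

start (1,3,6) = (f(1,0),f(0,1),f(1,1))
replace slot 2: 2·(1+6) − 3 = 11 → (1,11,6)
replace slot 3: 2·(1+11) − 6 = 18 → (1,11,18)
replace slot 2: 2·(1+18) − 11 = 27 → (1,27,18)

1,27,18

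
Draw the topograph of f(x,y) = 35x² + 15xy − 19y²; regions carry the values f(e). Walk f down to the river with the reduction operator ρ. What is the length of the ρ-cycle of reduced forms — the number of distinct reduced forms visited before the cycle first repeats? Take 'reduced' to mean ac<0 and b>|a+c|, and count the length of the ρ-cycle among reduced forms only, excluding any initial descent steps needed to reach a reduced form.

D = 2885, ⌊√D⌋ = 53
descent: ρ → (-19,23,31)  [lands on river]
river: ρ → (31,39,-11)
river: ρ → (-11,49,11)
river: ρ → (11,39,-31)
river: ρ → (-31,23,19)
river: ρ → (19,53,-1)
river: ρ → (-1,53,19)
river: ρ → (19,23,-31)
river: ρ → (-31,39,11)
river: ρ → (11,49,-11)
river: ρ → (-11,39,31)
river: ρ → (31,23,-19)
river: ρ → (-19,53,1)
river: ρ → (1,53,-19)
ρ-cycle length = 14 (tail of 1 descent step not counted)

14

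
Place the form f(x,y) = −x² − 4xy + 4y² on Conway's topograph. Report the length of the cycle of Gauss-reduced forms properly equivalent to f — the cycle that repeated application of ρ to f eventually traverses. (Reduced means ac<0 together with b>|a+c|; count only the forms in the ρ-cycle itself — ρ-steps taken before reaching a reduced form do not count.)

D = 32, ⌊√D⌋ = 5
descent: ρ → (4,4,-1)  [lands on river]
river: ρ → (-1,4,4)
ρ-cycle length = 2 (tail of 1 descent step not counted)

2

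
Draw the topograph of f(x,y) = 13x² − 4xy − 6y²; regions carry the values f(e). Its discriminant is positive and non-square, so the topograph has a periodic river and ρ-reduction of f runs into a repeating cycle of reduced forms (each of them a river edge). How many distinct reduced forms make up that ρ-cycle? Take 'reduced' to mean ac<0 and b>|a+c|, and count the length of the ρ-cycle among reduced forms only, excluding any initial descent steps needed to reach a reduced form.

D = 328, ⌊√D⌋ = 18
descent: ρ → (-6,16,3)  [lands on river]
river: ρ → (3,14,-11)
river: ρ → (-11,8,6)
river: ρ → (6,16,-3)
river: ρ → (-3,14,11)
river: ρ → (11,8,-6)
ρ-cycle length = 6 (tail of 1 descent step not counted)

6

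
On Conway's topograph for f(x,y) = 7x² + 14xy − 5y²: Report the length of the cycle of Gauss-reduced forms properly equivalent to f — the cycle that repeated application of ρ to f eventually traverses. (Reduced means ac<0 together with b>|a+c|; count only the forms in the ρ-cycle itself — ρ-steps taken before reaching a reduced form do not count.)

D = 336, ⌊√D⌋ = 18
river: ρ → (-5,16,4)
river: ρ → (4,16,-5)
river: ρ → (-5,14,7)
river: ρ → (7,14,-5)
ρ-cycle length = 4 (tail of 0 descent steps not counted)

4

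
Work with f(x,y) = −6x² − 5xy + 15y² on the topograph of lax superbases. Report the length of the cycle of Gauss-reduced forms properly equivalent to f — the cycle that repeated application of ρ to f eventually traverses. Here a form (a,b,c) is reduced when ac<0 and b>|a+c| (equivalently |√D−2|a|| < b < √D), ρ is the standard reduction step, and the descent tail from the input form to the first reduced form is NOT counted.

D = 385, ⌊√D⌋ = 19
descent: ρ → (15,5,-6)
descent: ρ → (-6,19,1)  [lands on river]
river: ρ → (1,19,-6)
river: ρ → (-6,17,4)
river: ρ → (4,15,-10)
river: ρ → (-10,5,9)
river: ρ → (9,13,-6)
river: ρ → (-6,11,11)
river: ρ → (11,11,-6)
river: ρ → (-6,13,9)
river: ρ → (9,5,-10)
river: ρ → (-10,15,4)
river: ρ → (4,17,-6)
ρ-cycle length = 12 (tail of 2 descent steps not counted)

12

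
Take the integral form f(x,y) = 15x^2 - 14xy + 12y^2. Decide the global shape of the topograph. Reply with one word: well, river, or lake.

D = b²−4ac = (-14)² − 4·15·12 = -524
D < 0 ⇒ definite ⇒ every region one sign ⇒ single well

well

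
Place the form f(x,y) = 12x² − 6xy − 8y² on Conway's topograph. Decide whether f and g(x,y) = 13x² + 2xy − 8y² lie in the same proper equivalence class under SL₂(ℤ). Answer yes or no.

D₁ = 420, D₂ = 420
river cycle of f (length 6): (-8, 6, 12), (12, 18, -2), (-2, 18, 12), (12, 6, -8), (-8, 10, 10), (10, 10, -8)
river cycle of g (length 4): (-8, 14, 7), (7, 14, -8), (-8, 18, 3), (3, 18, -8)
cycles differ ⇒ inequivalent

no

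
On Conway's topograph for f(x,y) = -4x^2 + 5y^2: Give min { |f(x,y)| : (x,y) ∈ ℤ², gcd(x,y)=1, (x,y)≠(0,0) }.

descent: ρ → (5,0,-4)
descent: ρ → (-4,8,1)  [lands on river]
river: ρ → (1,8,-4)
closes: descent 2, river 2
min |a| on river = 1

1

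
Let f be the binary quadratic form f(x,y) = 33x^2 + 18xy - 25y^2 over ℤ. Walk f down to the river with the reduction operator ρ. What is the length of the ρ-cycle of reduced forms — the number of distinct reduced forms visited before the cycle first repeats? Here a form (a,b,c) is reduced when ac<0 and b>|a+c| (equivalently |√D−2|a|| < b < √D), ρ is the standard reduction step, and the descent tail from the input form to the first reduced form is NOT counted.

D = 3624, ⌊√D⌋ = 60
river: ρ → (-25,32,26)
river: ρ → (26,20,-31)
river: ρ → (-31,42,15)
river: ρ → (15,48,-22)
river: ρ → (-22,40,23)
river: ρ → (23,52,-10)
river: ρ → (-10,48,33)
river: ρ → (33,18,-25)
ρ-cycle length = 8 (tail of 0 descent steps not counted)

8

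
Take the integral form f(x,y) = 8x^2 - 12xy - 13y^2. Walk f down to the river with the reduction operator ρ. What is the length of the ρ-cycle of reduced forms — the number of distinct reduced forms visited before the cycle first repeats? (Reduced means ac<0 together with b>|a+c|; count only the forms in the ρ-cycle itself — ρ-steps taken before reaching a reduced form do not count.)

D = 560, ⌊√D⌋ = 23
descent: ρ → (-13,12,8)  [lands on river]
river: ρ → (8,20,-5)
river: ρ → (-5,20,8)
river: ρ → (8,12,-13)
river: ρ → (-13,14,7)
river: ρ → (7,14,-13)
ρ-cycle length = 6 (tail of 1 descent step not counted)

6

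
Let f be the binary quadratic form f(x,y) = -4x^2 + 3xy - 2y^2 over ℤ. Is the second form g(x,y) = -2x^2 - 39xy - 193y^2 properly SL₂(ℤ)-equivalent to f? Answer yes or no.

D₁ = -23, D₂ = -23
f is negative-definite; reduce −f:
−f: flip: (4,-3,2)→(2,3,4)
−f: translate: b→-1 (≡3 mod 4), so (2,3,4)→(2,-1,3)
−f: reduced (well bottom): (2,-1,3) with a≤c, −a<b≤a
flip sign back: reduced form of f is (-2,1,-3)
g is negative-definite; reduce −g:
−g: translate: b→-1 (≡39 mod 4), so (2,39,193)→(2,-1,3)
−g: reduced (well bottom): (2,-1,3) with a≤c, −a<b≤a
flip sign back: reduced form of g is (-2,1,-3)
reduced forms (-2, 1, -3) vs (-2, 1, -3) ⇒ equivalent

yes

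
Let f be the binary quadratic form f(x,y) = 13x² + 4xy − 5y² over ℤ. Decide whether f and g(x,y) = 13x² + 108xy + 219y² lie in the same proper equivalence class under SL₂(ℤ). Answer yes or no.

D₁ = 276, D₂ = 276
river cycle of f (length 8): (-5, 16, 1), (1, 16, -5), (-5, 14, 4), (4, 10, -11), (-11, 12, 3), (3, 12, -11), (-11, 10, 4), (4, 14, -5)
river cycle of g (length 8): (-5, 16, 1), (1, 16, -5), (-5, 14, 4), (4, 10, -11), (-11, 12, 3), (3, 12, -11), (-11, 10, 4), (4, 14, -5)
cycles coincide ⇒ equivalent

yes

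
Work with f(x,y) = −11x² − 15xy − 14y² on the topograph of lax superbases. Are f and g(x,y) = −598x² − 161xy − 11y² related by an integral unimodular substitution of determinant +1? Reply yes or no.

D₁ = -391, D₂ = -391
f is negative-definite; reduce −f:
−f: translate: b→-7 (≡15 mod 22), so (11,15,14)→(11,-7,10)
−f: flip: (11,-7,10)→(10,7,11)
−f: reduced (well bottom): (10,7,11) with a≤c, −a<b≤a
flip sign back: reduced form of f is (-10,-7,-11)
g is negative-definite; reduce −g:
−g: flip: (598,161,11)→(11,-161,598)
−g: translate: b→-7 (≡-161 mod 22), so (11,-161,598)→(11,-7,10)
−g: flip: (11,-7,10)→(10,7,11)
−g: reduced (well bottom): (10,7,11) with a≤c, −a<b≤a
flip sign back: reduced form of g is (-10,-7,-11)
reduced forms (-10, -7, -11) vs (-10, -7, -11) ⇒ equivalent

yes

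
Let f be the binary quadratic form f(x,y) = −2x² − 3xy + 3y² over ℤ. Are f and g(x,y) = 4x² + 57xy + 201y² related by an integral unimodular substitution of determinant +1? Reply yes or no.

D₁ = 33, D₂ = 33
river cycle of f (length 4): (3, 3, -2), (-2, 5, 1), (1, 5, -2), (-2, 3, 3)
river cycle of g (length 4): (-2, 3, 3), (3, 3, -2), (-2, 5, 1), (1, 5, -2)
cycles coincide ⇒ equivalent

yes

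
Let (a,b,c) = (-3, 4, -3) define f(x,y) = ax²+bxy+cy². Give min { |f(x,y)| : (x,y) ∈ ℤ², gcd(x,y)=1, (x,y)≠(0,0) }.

translate: b→2 (≡-4 mod 6), so (3,-4,3)→(3,2,2)
flip: (3,2,2)→(2,-2,3)
translate: b→2 (≡-2 mod 4), so (2,-2,3)→(2,2,3)
reduced (well bottom): (2,2,3) with a≤c, −a<b≤a
well minimum |f| = |-2| = 2 (negative-definite)

2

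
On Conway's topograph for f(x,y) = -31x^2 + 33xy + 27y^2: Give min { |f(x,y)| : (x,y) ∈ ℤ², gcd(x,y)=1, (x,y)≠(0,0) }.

river: ρ → (27,21,-37)
river: ρ → (-37,53,11)
river: ρ → (11,57,-27)
river: ρ → (-27,51,17)
river: ρ → (17,51,-27)
river: ρ → (-27,57,11)
river: ρ → (11,53,-37)
river: ρ → (-37,21,27)
river: ρ → (27,33,-31)
river: ρ → (-31,29,29)
river: ρ → (29,29,-31)
river: ρ → (-31,33,27)
closes: descent 0, river 12
min |a| on river = 11

11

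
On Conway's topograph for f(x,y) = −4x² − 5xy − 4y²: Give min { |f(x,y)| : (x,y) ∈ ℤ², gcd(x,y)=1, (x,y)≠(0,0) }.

translate: b→-3 (≡5 mod 8), so (4,5,4)→(4,-3,3)
flip: (4,-3,3)→(3,3,4)
reduced (well bottom): (3,3,4) with a≤c, −a<b≤a
well minimum |f| = |-3| = 3 (negative-definite)

3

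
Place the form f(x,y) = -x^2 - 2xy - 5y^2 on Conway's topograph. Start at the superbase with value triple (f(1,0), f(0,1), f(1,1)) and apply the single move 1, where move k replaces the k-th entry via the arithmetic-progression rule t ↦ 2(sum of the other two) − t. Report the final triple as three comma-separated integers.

start (-1,-5,-8) = (f(1,0),f(0,1),f(1,1))
replace slot 1: 2·((-5)+(-8)) − (-1) = -25 → (-25,-5,-8)

-25,-5,-8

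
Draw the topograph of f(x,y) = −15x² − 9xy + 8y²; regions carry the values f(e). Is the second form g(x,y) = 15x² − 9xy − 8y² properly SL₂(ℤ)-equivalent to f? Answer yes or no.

D₁ = 561, D₂ = 561
river cycle of f (length 10): (8, 9, -15), (-15, 21, 2), (2, 23, -4), (-4, 17, 17), (17, 17, -4), (-4, 23, 2), (2, 21, -15), (-15, 9, 8), (8, 23, -1), (-1, 23, 8)
river cycle of g (length 10): (-8, 9, 15), (15, 21, -2), (-2, 23, 4), (4, 17, -17), (-17, 17, 4), (4, 23, -2), (-2, 21, 15), (15, 9, -8), (-8, 23, 1), (1, 23, -8)
cycles differ ⇒ inequivalent

no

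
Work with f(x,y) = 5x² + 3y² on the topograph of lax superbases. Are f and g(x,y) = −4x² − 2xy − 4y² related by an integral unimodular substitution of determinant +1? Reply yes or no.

D₁ = -60, D₂ = -60
f: flip: (5,0,3)→(3,0,5)
f: reduced (well bottom): (3,0,5) with a≤c, −a<b≤a
g is negative-definite; reduce −g:
−g: reduced (well bottom): (4,2,4) with a≤c, −a<b≤a
flip sign back: reduced form of g is (-4,-2,-4)
reduced forms (3, 0, 5) vs (-4, -2, -4) ⇒ inequivalent

no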